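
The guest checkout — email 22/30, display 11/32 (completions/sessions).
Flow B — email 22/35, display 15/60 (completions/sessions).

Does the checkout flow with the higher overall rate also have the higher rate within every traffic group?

Email: the guest checkout 22/30 = 73.3%, Flow B 22/35 = 62.9% → the guest checkout
Display: the guest checkout 11/32 = 34.4%, Flow B 15/60 = 25.0% → the guest checkout
Overall: the guest checkout 33/62 = 53.2%, Flow B 37/95 = 38.9% → the guest checkout
The guest checkout wins overall and in every traffic group — no reversal.

Yes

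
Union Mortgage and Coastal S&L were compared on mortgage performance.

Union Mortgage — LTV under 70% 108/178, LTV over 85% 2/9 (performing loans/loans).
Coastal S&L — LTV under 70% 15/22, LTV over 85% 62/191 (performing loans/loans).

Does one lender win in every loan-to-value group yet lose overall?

Yes

LTV under 70%: Union Mortgage 108/178 = 60.7%, Coastal S&L 15/22 = 68.2% → Coastal S&L
LTV over 85%: Union Mortgage 2/9 = 22.2%, Coastal S&L 62/191 = 32.5% → Coastal S&L
Overall: Union Mortgage 110/187 = 58.8%, Coastal S&L 77/213 = 36.2% → Union Mortgage
Coastal S&L wins each loan-to-value group but Union Mortgage wins overall — the comparison reverses. Coastal S&L's loans skew toward LTV over 85%, which has a lower base rate.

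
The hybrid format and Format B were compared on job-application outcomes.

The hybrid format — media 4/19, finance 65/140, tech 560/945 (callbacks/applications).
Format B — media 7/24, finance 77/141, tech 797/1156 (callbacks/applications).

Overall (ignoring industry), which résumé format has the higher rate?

Media: the hybrid format 4/19 = 21.1%, Format B 7/24 = 29.2% → Format B
Finance: the hybrid format 65/140 = 46.4%, Format B 77/141 = 54.6% → Format B
Tech: the hybrid format 560/945 = 59.3%, Format B 797/1156 = 68.9% → Format B
Overall: the hybrid format 629/1104 = 57.0%, Format B 881/1321 = 66.7% → Format B

Format B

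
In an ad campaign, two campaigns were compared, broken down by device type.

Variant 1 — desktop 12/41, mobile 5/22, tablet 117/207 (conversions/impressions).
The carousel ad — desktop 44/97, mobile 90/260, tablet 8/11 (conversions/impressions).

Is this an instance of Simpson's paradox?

Desktop: Variant 1 12/41 = 29.3%, the carousel ad 44/97 = 45.4% → the carousel ad
Mobile: Variant 1 5/22 = 22.7%, the carousel ad 90/260 = 34.6% → the carousel ad
Tablet: Variant 1 117/207 = 56.5%, the carousel ad 8/11 = 72.7% → the carousel ad
Overall: Variant 1 134/270 = 49.6%, the carousel ad 142/368 = 38.6% → Variant 1
The carousel ad wins each device group but Variant 1 wins overall — the comparison reverses. The carousel ad's impressions skew toward mobile, which has a lower base rate.

Yes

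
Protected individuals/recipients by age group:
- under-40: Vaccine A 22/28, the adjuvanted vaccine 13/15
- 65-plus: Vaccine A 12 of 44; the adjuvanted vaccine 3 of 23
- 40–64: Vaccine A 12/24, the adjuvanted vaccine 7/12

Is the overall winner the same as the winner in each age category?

Under-40: Vaccine A 22/28 = 78.6%, the adjuvanted vaccine 13/15 = 86.7% → the adjuvanted vaccine
65-plus: Vaccine A 12/44 = 27.3%, the adjuvanted vaccine 3/23 = 13.0% → Vaccine A
40–64: Vaccine A 12/24 = 50.0%, the adjuvanted vaccine 7/12 = 58.3% → the adjuvanted vaccine
Overall: Vaccine A 46/96 = 47.9%, the adjuvanted vaccine 23/50 = 46.0% → Vaccine A
Neither sweeps: Vaccine A wins 1 of 3 groups, the adjuvanted vaccine wins 2. Vaccine A wins overall but not every group — no Simpson reversal.

No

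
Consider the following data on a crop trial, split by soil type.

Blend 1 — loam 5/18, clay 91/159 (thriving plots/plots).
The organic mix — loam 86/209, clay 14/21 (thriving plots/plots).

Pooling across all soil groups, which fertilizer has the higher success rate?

Loam: Blend 1 5/18 = 27.8%, the organic mix 86/209 = 41.1% → the organic mix
Clay: Blend 1 91/159 = 57.2%, the organic mix 14/21 = 66.7% → the organic mix
Overall: Blend 1 96/177 = 54.2%, the organic mix 100/230 = 43.5% → Blend 1
(The organic mix wins every soil group but Blend 1 wins overall — the organic mix's plots skew toward the low-rate loam group.)

Blend 1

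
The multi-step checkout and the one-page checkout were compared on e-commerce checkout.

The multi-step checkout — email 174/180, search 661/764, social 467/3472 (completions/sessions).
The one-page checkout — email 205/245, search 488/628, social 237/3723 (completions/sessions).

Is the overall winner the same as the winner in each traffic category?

Email: the multi-step checkout 174/180 = 96.7%, the one-page checkout 205/245 = 83.7% → the multi-step checkout
Search: the multi-step checkout 661/764 = 86.5%, the one-page checkout 488/628 = 77.7% → the multi-step checkout
Social: the multi-step checkout 467/3472 = 13.5%, the one-page checkout 237/3723 = 6.4% → the multi-step checkout
Overall: the multi-step checkout 1302/4416 = 29.5%, the one-page checkout 930/4596 = 20.2% → the multi-step checkout
The multi-step checkout wins overall and in every traffic group — no reversal.

Yes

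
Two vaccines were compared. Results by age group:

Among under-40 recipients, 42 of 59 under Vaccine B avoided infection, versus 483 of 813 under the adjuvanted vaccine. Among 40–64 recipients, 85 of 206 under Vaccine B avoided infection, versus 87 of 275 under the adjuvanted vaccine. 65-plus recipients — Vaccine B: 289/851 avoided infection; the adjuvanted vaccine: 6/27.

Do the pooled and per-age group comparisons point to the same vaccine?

No

Under-40: Vaccine B 42/59 = 71.2%, the adjuvanted vaccine 483/813 = 59.4% → Vaccine B
40–64: Vaccine B 85/206 = 41.3%, the adjuvanted vaccine 87/275 = 31.6% → Vaccine B
65-plus: Vaccine B 289/851 = 34.0%, the adjuvanted vaccine 6/27 = 22.2% → Vaccine B
Overall: Vaccine B 416/1116 = 37.3%, the adjuvanted vaccine 576/1115 = 51.7% → the adjuvanted vaccine
Vaccine B wins each age group but the adjuvanted vaccine wins overall — the comparison reverses. Vaccine B's recipients skew toward 65-plus, which has a lower base rate.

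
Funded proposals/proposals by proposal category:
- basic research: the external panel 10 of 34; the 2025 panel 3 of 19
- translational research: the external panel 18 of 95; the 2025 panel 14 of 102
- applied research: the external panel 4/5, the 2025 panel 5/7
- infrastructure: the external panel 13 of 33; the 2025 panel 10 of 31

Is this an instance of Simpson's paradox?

Basic research: the external panel 10/34 = 29.4%, the 2025 panel 3/19 = 15.8% → the external panel
Translational research: the external panel 18/95 = 18.9%, the 2025 panel 14/102 = 13.7% → the external panel
Applied research: the external panel 4/5 = 80.0%, the 2025 panel 5/7 = 71.4% → the external panel
Infrastructure: the external panel 13/33 = 39.4%, the 2025 panel 10/31 = 32.3% → the external panel
Overall: the external panel 45/167 = 26.9%, the 2025 panel 32/159 = 20.1% → the external panel
The external panel wins overall and in every proposal group — no reversal.

No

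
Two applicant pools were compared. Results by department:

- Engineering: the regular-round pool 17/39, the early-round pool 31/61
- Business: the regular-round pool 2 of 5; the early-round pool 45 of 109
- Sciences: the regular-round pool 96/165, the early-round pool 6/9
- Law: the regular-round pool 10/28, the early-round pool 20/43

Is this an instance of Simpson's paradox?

Yes

Engineering: the regular-round pool 17/39 = 43.6%, the early-round pool 31/61 = 50.8% → the early-round pool
Business: the regular-round pool 2/5 = 40.0%, the early-round pool 45/109 = 41.3% → the early-round pool
Sciences: the regular-round pool 96/165 = 58.2%, the early-round pool 6/9 = 66.7% → the early-round pool
Law: the regular-round pool 10/28 = 35.7%, the early-round pool 20/43 = 46.5% → the early-round pool
Overall: the regular-round pool 125/237 = 52.7%, the early-round pool 102/222 = 45.9% → the regular-round pool
The early-round pool wins each department group but the regular-round pool wins overall — the comparison reverses. The early-round pool's applicants skew toward Business, which has a lower base rate.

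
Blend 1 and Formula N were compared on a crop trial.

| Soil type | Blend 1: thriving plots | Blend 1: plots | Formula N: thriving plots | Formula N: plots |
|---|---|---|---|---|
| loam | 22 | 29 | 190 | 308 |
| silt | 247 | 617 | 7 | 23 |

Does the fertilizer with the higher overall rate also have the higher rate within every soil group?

No

Loam: Blend 1 22/29 = 75.9%, Formula N 190/308 = 61.7% → Blend 1
Silt: Blend 1 247/617 = 40.0%, Formula N 7/23 = 30.4% → Blend 1
Overall: Blend 1 269/646 = 41.6%, Formula N 197/331 = 59.5% → Formula N
Blend 1 wins each soil group but Formula N wins overall — the comparison reverses. Blend 1's plots skew toward silt, which has a lower base rate.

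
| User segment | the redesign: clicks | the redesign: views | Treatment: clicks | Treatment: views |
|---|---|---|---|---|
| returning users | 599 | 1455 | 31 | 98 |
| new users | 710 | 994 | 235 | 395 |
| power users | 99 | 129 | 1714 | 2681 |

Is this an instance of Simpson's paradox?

Returning users: the redesign 599/1455 = 41.2%, Treatment 31/98 = 31.6% → the redesign
New users: the redesign 710/994 = 71.4%, Treatment 235/395 = 59.5% → the redesign
Power users: the redesign 99/129 = 76.7%, Treatment 1714/2681 = 63.9% → the redesign
Overall: the redesign 1408/2578 = 54.6%, Treatment 1980/3174 = 62.4% → Treatment
The redesign wins each user group but Treatment wins overall — the comparison reverses. The redesign's views skew toward returning users, which has a lower base rate.

Yes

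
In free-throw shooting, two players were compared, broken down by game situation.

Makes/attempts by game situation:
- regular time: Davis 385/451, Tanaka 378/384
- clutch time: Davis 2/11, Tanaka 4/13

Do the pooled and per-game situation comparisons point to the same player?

Regular time: Davis 385/451 = 85.4%, Tanaka 378/384 = 98.4% → Tanaka
Clutch time: Davis 2/11 = 18.2%, Tanaka 4/13 = 30.8% → Tanaka
Overall: Davis 387/462 = 83.8%, Tanaka 382/397 = 96.2% → Tanaka
Tanaka wins overall and in every game group — no reversal.

Yes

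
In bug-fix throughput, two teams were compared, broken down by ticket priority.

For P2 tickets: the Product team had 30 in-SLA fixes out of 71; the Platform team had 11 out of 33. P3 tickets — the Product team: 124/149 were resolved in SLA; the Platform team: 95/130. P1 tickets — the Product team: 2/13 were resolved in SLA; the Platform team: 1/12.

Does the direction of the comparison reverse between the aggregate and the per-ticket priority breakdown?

P2: the Product team 30/71 = 42.3%, the Platform team 11/33 = 33.3% → the Product team
P3: the Product team 124/149 = 83.2%, the Platform team 95/130 = 73.1% → the Product team
P1: the Product team 2/13 = 15.4%, the Platform team 1/12 = 8.3% → the Product team
Overall: the Product team 156/233 = 67.0%, the Platform team 107/175 = 61.1% → the Product team
The Product team wins overall and in every ticket group — no reversal.

No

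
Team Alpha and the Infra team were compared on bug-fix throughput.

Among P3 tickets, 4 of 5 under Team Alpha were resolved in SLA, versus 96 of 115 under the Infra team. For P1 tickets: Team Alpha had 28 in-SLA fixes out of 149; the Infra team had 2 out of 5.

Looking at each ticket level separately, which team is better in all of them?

P3: Team Alpha 4/5 = 80.0%, the Infra team 96/115 = 83.5% → the Infra team
P1: Team Alpha 28/149 = 18.8%, the Infra team 2/5 = 40.0% → the Infra team
The Infra team has the higher rate in both groups.

the Infra team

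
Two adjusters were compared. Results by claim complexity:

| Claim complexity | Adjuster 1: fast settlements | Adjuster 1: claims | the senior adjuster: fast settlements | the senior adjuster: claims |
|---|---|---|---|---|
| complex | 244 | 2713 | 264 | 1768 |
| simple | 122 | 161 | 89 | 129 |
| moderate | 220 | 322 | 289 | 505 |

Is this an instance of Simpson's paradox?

Complex: Adjuster 1 244/2713 = 9.0%, the senior adjuster 264/1768 = 14.9% → the senior adjuster
Simple: Adjuster 1 122/161 = 75.8%, the senior adjuster 89/129 = 69.0% → Adjuster 1
Moderate: Adjuster 1 220/322 = 68.3%, the senior adjuster 289/505 = 57.2% → Adjuster 1
Overall: Adjuster 1 586/3196 = 18.3%, the senior adjuster 642/2402 = 26.7% → the senior adjuster
Neither sweeps: Adjuster 1 wins 2 of 3 groups, the senior adjuster wins 1. The senior adjuster wins overall but not every group — no Simpson reversal.

No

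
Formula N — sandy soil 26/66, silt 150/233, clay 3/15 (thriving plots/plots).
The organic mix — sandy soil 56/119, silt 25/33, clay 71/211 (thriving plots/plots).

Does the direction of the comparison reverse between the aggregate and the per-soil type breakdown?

Sandy soil: Formula N 26/66 = 39.4%, the organic mix 56/119 = 47.1% → the organic mix
Silt: Formula N 150/233 = 64.4%, the organic mix 25/33 = 75.8% → the organic mix
Clay: Formula N 3/15 = 20.0%, the organic mix 71/211 = 33.6% → the organic mix
Overall: Formula N 179/314 = 57.0%, the organic mix 152/363 = 41.9% → Formula N
The organic mix wins each soil group but Formula N wins overall — the comparison reverses. The organic mix's plots skew toward clay, which has a lower base rate.

Yes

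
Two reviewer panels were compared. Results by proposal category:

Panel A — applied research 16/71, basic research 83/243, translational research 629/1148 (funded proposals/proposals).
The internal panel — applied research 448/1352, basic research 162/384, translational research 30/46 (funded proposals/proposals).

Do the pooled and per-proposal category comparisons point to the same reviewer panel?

Applied research: Panel A 16/71 = 22.5%, the internal panel 448/1352 = 33.1% → the internal panel
Basic research: Panel A 83/243 = 34.2%, the internal panel 162/384 = 42.2% → the internal panel
Translational research: Panel A 629/1148 = 54.8%, the internal panel 30/46 = 65.2% → the internal panel
Overall: Panel A 728/1462 = 49.8%, the internal panel 640/1782 = 35.9% → Panel A
The internal panel wins each proposal group but Panel A wins overall — the comparison reverses. The internal panel's proposals skew toward applied research, which has a lower base rate.

No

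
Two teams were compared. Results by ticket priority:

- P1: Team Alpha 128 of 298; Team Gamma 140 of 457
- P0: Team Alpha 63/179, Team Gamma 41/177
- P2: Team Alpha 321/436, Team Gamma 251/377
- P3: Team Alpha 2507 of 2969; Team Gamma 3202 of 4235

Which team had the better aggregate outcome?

P1: Team Alpha 128/298 = 43.0%, Team Gamma 140/457 = 30.6% → Team Alpha
P0: Team Alpha 63/179 = 35.2%, Team Gamma 41/177 = 23.2% → Team Alpha
P2: Team Alpha 321/436 = 73.6%, Team Gamma 251/377 = 66.6% → Team Alpha
P3: Team Alpha 2507/2969 = 84.4%, Team Gamma 3202/4235 = 75.6% → Team Alpha
Overall: Team Alpha 3019/3882 = 77.8%, Team Gamma 3634/5246 = 69.3% → Team Alpha

Team Alpha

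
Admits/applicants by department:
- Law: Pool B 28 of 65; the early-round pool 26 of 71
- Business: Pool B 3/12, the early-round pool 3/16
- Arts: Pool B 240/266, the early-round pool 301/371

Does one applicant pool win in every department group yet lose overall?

Law: Pool B 28/65 = 43.1%, the early-round pool 26/71 = 36.6% → Pool B
Business: Pool B 3/12 = 25.0%, the early-round pool 3/16 = 18.8% → Pool B
Arts: Pool B 240/266 = 90.2%, the early-round pool 301/371 = 81.1% → Pool B
Overall: Pool B 271/343 = 79.0%, the early-round pool 330/458 = 72.1% → Pool B
Pool B wins overall and in every department group — no reversal.

No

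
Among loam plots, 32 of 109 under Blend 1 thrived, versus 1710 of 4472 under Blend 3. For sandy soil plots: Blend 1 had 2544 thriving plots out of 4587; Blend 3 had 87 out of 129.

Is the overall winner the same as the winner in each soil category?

No

Loam: Blend 1 32/109 = 29.4%, Blend 3 1710/4472 = 38.2% → Blend 3
Sandy soil: Blend 1 2544/4587 = 55.5%, Blend 3 87/129 = 67.4% → Blend 3
Overall: Blend 1 2576/4696 = 54.9%, Blend 3 1797/4601 = 39.1% → Blend 1
Blend 3 wins each soil group but Blend 1 wins overall — the comparison reverses. Blend 3's plots skew toward loam, which has a lower base rate.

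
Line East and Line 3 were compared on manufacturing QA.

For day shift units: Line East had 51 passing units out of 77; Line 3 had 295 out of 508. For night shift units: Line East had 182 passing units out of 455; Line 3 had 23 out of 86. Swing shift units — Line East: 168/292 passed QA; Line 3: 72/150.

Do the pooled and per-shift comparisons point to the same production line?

Day shift: Line East 51/77 = 66.2%, Line 3 295/508 = 58.1% → Line East
Night shift: Line East 182/455 = 40.0%, Line 3 23/86 = 26.7% → Line East
Swing shift: Line East 168/292 = 57.5%, Line 3 72/150 = 48.0% → Line East
Overall: Line East 401/824 = 48.7%, Line 3 390/744 = 52.4% → Line 3
Line East wins each shift group but Line 3 wins overall — the comparison reverses. Line East's units skew toward night shift, which has a lower base rate.

No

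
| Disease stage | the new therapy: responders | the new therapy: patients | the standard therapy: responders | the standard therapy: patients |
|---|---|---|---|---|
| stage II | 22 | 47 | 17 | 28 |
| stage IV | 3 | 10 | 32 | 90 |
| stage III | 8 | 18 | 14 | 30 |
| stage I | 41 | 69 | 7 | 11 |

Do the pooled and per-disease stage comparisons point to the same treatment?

No

Stage II: the new therapy 22/47 = 46.8%, the standard therapy 17/28 = 60.7% → the standard therapy
Stage IV: the new therapy 3/10 = 30.0%, the standard therapy 32/90 = 35.6% → the standard therapy
Stage III: the new therapy 8/18 = 44.4%, the standard therapy 14/30 = 46.7% → the standard therapy
Stage I: the new therapy 41/69 = 59.4%, the standard therapy 7/11 = 63.6% → the standard therapy
Overall: the new therapy 74/144 = 51.4%, the standard therapy 70/159 = 44.0% → the new therapy
The standard therapy wins each disease group but the new therapy wins overall — the comparison reverses. The standard therapy's patients skew toward stage IV, which has a lower base rate.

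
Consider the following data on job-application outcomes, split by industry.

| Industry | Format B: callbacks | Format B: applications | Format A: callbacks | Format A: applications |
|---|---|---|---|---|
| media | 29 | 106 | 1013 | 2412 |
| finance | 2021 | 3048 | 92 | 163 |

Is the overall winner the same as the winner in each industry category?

No

Media: Format B 29/106 = 27.4%, Format A 1013/2412 = 42.0% → Format A
Finance: Format B 2021/3048 = 66.3%, Format A 92/163 = 56.4% → Format B
Overall: Format B 2050/3154 = 65.0%, Format A 1105/2575 = 42.9% → Format B
Neither sweeps: Format B wins 1 of 2 groups, Format A wins 1. Format B wins overall but not every group — no Simpson reversal.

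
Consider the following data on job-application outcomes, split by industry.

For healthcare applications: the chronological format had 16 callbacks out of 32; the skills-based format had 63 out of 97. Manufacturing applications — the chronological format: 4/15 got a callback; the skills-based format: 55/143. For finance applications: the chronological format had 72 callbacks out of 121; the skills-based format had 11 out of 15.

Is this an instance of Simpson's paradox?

Yes

Healthcare: the chronological format 16/32 = 50.0%, the skills-based format 63/97 = 64.9% → the skills-based format
Manufacturing: the chronological format 4/15 = 26.7%, the skills-based format 55/143 = 38.5% → the skills-based format
Finance: the chronological format 72/121 = 59.5%, the skills-based format 11/15 = 73.3% → the skills-based format
Overall: the chronological format 92/168 = 54.8%, the skills-based format 129/255 = 50.6% → the chronological format
The skills-based format wins each industry group but the chronological format wins overall — the comparison reverses. The skills-based format's applications skew toward manufacturing, which has a lower base rate.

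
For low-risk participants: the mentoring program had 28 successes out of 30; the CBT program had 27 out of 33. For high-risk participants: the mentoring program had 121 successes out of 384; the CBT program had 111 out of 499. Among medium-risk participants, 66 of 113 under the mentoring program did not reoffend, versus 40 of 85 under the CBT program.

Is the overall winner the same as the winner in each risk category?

Low-risk: the mentoring program 28/30 = 93.3%, the CBT program 27/33 = 81.8% → the mentoring program
High-risk: the mentoring program 121/384 = 31.5%, the CBT program 111/499 = 22.2% → the mentoring program
Medium-risk: the mentoring program 66/113 = 58.4%, the CBT program 40/85 = 47.1% → the mentoring program
Overall: the mentoring program 215/527 = 40.8%, the CBT program 178/617 = 28.8% → the mentoring program
The mentoring program wins overall and in every risk group — no reversal.

Yes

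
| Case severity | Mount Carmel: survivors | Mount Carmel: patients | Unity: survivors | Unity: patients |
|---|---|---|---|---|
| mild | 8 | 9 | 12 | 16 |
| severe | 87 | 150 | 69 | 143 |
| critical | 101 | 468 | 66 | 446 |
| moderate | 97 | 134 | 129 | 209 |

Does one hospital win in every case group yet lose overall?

No

Mild: Mount Carmel 8/9 = 88.9%, Unity 12/16 = 75.0% → Mount Carmel
Severe: Mount Carmel 87/150 = 58.0%, Unity 69/143 = 48.3% → Mount Carmel
Critical: Mount Carmel 101/468 = 21.6%, Unity 66/446 = 14.8% → Mount Carmel
Moderate: Mount Carmel 97/134 = 72.4%, Unity 129/209 = 61.7% → Mount Carmel
Overall: Mount Carmel 293/761 = 38.5%, Unity 276/814 = 33.9% → Mount Carmel
Mount Carmel wins overall and in every case group — no reversal.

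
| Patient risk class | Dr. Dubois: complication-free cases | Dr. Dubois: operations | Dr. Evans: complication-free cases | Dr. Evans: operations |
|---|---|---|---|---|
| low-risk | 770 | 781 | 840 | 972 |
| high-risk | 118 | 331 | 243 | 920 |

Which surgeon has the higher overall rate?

Dr. Dubois

Low-risk: Dr. Dubois 770/781 = 98.6%, Dr. Evans 840/972 = 86.4% → Dr. Dubois
High-risk: Dr. Dubois 118/331 = 35.6%, Dr. Evans 243/920 = 26.4% → Dr. Dubois
Overall: Dr. Dubois 888/1112 = 79.9%, Dr. Evans 1083/1892 = 57.2% → Dr. Dubois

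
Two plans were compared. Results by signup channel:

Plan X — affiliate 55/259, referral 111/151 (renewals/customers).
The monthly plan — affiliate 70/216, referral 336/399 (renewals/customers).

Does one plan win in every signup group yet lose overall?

Affiliate: Plan X 55/259 = 21.2%, the monthly plan 70/216 = 32.4% → the monthly plan
Referral: Plan X 111/151 = 73.5%, the monthly plan 336/399 = 84.2% → the monthly plan
Overall: Plan X 166/410 = 40.5%, the monthly plan 406/615 = 66.0% → the monthly plan
The monthly plan wins overall and in every signup group — no reversal.

No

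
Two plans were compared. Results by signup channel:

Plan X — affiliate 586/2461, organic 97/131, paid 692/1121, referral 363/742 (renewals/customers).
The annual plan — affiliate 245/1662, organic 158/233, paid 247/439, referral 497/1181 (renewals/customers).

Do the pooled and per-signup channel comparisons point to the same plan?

Yes

Affiliate: Plan X 586/2461 = 23.8%, the annual plan 245/1662 = 14.7% → Plan X
Organic: Plan X 97/131 = 74.0%, the annual plan 158/233 = 67.8% → Plan X
Paid: Plan X 692/1121 = 61.7%, the annual plan 247/439 = 56.3% → Plan X
Referral: Plan X 363/742 = 48.9%, the annual plan 497/1181 = 42.1% → Plan X
Overall: Plan X 1738/4455 = 39.0%, the annual plan 1147/3515 = 32.6% → Plan X
Plan X wins overall and in every signup group — no reversal.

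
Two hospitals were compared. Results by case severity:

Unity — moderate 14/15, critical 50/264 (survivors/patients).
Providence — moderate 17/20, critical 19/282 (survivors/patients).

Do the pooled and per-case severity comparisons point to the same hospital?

Yes

Moderate: Unity 14/15 = 93.3%, Providence 17/20 = 85.0% → Unity
Critical: Unity 50/264 = 18.9%, Providence 19/282 = 6.7% → Unity
Overall: Unity 64/279 = 22.9%, Providence 36/302 = 11.9% → Unity
Unity wins overall and in every case group — no reversal.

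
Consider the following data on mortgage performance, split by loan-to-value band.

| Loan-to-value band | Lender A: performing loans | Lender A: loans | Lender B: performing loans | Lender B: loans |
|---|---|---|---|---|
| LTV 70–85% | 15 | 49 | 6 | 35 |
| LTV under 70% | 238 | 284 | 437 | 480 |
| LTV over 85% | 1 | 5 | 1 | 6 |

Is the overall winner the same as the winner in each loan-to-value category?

LTV 70–85%: Lender A 15/49 = 30.6%, Lender B 6/35 = 17.1% → Lender A
LTV under 70%: Lender A 238/284 = 83.8%, Lender B 437/480 = 91.0% → Lender B
LTV over 85%: Lender A 1/5 = 20.0%, Lender B 1/6 = 16.7% → Lender A
Overall: Lender A 254/338 = 75.1%, Lender B 444/521 = 85.2% → Lender B
Neither sweeps: Lender A wins 2 of 3 groups, Lender B wins 1. Lender B wins overall but not every group — no Simpson reversal.

No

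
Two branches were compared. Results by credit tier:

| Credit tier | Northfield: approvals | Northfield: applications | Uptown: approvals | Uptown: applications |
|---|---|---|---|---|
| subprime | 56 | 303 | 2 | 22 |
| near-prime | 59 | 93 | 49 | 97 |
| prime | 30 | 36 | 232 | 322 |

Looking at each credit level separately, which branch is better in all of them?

Subprime: Northfield 56/303 = 18.5%, Uptown 2/22 = 9.1% → Northfield
Near-prime: Northfield 59/93 = 63.4%, Uptown 49/97 = 50.5% → Northfield
Prime: Northfield 30/36 = 83.3%, Uptown 232/322 = 72.0% → Northfield
Northfield has the higher rate in all 3 groups.

Northfield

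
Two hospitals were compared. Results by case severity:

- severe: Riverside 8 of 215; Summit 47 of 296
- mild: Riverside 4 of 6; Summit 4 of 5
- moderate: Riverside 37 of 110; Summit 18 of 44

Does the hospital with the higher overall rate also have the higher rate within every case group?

Yes

Severe: Riverside 8/215 = 3.7%, Summit 47/296 = 15.9% → Summit
Mild: Riverside 4/6 = 66.7%, Summit 4/5 = 80.0% → Summit
Moderate: Riverside 37/110 = 33.6%, Summit 18/44 = 40.9% → Summit
Overall: Riverside 49/331 = 14.8%, Summit 69/345 = 20.0% → Summit
Summit wins overall and in every case group — no reversal.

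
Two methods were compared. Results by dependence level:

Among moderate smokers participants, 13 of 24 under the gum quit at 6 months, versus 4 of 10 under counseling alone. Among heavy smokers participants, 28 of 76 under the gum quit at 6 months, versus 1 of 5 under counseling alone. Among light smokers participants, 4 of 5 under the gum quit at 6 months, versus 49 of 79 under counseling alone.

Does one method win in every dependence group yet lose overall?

Moderate smokers: the gum 13/24 = 54.2%, counseling alone 4/10 = 40.0% → the gum
Heavy smokers: the gum 28/76 = 36.8%, counseling alone 1/5 = 20.0% → the gum
Light smokers: the gum 4/5 = 80.0%, counseling alone 49/79 = 62.0% → the gum
Overall: the gum 45/105 = 42.9%, counseling alone 54/94 = 57.4% → counseling alone
The gum wins each dependence group but counseling alone wins overall — the comparison reverses. The gum's participants skew toward heavy smokers, which has a lower base rate.

Yes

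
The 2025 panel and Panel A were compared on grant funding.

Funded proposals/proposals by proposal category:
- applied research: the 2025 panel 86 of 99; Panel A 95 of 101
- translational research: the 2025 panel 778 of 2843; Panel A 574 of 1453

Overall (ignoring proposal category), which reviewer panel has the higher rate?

Applied research: the 2025 panel 86/99 = 86.9%, Panel A 95/101 = 94.1% → Panel A
Translational research: the 2025 panel 778/2843 = 27.4%, Panel A 574/1453 = 39.5% → Panel A
Overall: the 2025 panel 864/2942 = 29.4%, Panel A 669/1554 = 43.1% → Panel A

Panel A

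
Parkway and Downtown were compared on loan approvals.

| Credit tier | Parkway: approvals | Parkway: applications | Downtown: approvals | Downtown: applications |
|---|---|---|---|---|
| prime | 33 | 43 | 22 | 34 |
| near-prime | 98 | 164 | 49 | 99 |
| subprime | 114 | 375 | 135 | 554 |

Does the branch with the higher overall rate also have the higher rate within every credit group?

Prime: Parkway 33/43 = 76.7%, Downtown 22/34 = 64.7% → Parkway
Near-prime: Parkway 98/164 = 59.8%, Downtown 49/99 = 49.5% → Parkway
Subprime: Parkway 114/375 = 30.4%, Downtown 135/554 = 24.4% → Parkway
Overall: Parkway 245/582 = 42.1%, Downtown 206/687 = 30.0% → Parkway
Parkway wins overall and in every credit group — no reversal.

Yes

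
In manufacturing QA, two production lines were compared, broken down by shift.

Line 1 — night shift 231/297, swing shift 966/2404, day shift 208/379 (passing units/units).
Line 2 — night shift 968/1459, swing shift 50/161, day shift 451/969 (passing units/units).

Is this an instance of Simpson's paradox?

Yes

Night shift: Line 1 231/297 = 77.8%, Line 2 968/1459 = 66.3% → Line 1
Swing shift: Line 1 966/2404 = 40.2%, Line 2 50/161 = 31.1% → Line 1
Day shift: Line 1 208/379 = 54.9%, Line 2 451/969 = 46.5% → Line 1
Overall: Line 1 1405/3080 = 45.6%, Line 2 1469/2589 = 56.7% → Line 2
Line 1 wins each shift group but Line 2 wins overall — the comparison reverses. Line 1's units skew toward swing shift, which has a lower base rate.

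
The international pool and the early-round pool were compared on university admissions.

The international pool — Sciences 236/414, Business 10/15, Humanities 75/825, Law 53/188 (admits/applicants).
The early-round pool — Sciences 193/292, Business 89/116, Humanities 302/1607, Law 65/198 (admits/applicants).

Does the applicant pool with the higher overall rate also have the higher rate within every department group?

Yes

Sciences: the international pool 236/414 = 57.0%, the early-round pool 193/292 = 66.1% → the early-round pool
Business: the international pool 10/15 = 66.7%, the early-round pool 89/116 = 76.7% → the early-round pool
Humanities: the international pool 75/825 = 9.1%, the early-round pool 302/1607 = 18.8% → the early-round pool
Law: the international pool 53/188 = 28.2%, the early-round pool 65/198 = 32.8% → the early-round pool
Overall: the international pool 374/1442 = 25.9%, the early-round pool 649/2213 = 29.3% → the early-round pool
The early-round pool wins overall and in every department group — no reversal.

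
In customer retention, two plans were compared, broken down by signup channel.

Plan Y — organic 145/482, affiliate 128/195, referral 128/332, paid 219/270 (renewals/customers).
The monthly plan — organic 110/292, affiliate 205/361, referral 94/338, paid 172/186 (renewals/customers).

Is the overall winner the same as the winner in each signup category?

No

Organic: Plan Y 145/482 = 30.1%, the monthly plan 110/292 = 37.7% → the monthly plan
Affiliate: Plan Y 128/195 = 65.6%, the monthly plan 205/361 = 56.8% → Plan Y
Referral: Plan Y 128/332 = 38.6%, the monthly plan 94/338 = 27.8% → Plan Y
Paid: Plan Y 219/270 = 81.1%, the monthly plan 172/186 = 92.5% → the monthly plan
Overall: Plan Y 620/1279 = 48.5%, the monthly plan 581/1177 = 49.4% → the monthly plan
Neither sweeps: Plan Y wins 2 of 4 groups, the monthly plan wins 2. The monthly plan wins overall but not every group — no Simpson reversal.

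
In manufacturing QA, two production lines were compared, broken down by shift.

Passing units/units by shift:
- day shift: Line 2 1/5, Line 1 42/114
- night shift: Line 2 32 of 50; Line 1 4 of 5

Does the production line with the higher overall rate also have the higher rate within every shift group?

No

Day shift: Line 2 1/5 = 20.0%, Line 1 42/114 = 36.8% → Line 1
Night shift: Line 2 32/50 = 64.0%, Line 1 4/5 = 80.0% → Line 1
Overall: Line 2 33/55 = 60.0%, Line 1 46/119 = 38.7% → Line 2
Line 1 wins each shift group but Line 2 wins overall — the comparison reverses. Line 1's units skew toward day shift, which has a lower base rate.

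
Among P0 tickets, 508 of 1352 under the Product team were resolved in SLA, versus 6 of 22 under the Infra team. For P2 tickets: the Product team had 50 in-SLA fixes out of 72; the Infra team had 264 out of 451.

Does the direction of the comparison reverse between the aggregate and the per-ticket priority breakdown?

Yes

P0: the Product team 508/1352 = 37.6%, the Infra team 6/22 = 27.3% → the Product team
P2: the Product team 50/72 = 69.4%, the Infra team 264/451 = 58.5% → the Product team
Overall: the Product team 558/1424 = 39.2%, the Infra team 270/473 = 57.1% → the Infra team
The Product team wins each ticket group but the Infra team wins overall — the comparison reverses. The Product team's tickets skew toward P0, which has a lower base rate.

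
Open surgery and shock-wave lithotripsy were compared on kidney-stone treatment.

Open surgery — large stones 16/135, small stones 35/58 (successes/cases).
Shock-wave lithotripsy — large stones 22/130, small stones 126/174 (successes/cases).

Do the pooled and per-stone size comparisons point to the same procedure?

Large stones: open surgery 16/135 = 11.9%, shock-wave lithotripsy 22/130 = 16.9% → shock-wave lithotripsy
Small stones: open surgery 35/58 = 60.3%, shock-wave lithotripsy 126/174 = 72.4% → shock-wave lithotripsy
Overall: open surgery 51/193 = 26.4%, shock-wave lithotripsy 148/304 = 48.7% → shock-wave lithotripsy
Shock-wave lithotripsy wins overall and in every stone group — no reversal.

Yes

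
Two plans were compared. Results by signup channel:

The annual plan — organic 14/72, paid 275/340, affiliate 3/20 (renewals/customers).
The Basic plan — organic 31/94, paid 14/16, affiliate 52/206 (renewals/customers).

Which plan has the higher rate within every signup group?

Organic: the annual plan 14/72 = 19.4%, the Basic plan 31/94 = 33.0% → the Basic plan
Paid: the annual plan 275/340 = 80.9%, the Basic plan 14/16 = 87.5% → the Basic plan
Affiliate: the annual plan 3/20 = 15.0%, the Basic plan 52/206 = 25.2% → the Basic plan
The Basic plan has the higher rate in all 3 groups.

the Basic plan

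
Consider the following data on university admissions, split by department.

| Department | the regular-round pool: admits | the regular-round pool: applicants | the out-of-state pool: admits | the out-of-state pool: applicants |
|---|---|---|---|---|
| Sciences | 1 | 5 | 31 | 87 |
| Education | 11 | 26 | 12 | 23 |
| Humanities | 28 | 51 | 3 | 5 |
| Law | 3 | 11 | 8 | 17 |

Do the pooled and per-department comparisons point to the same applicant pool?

Sciences: the regular-round pool 1/5 = 20.0%, the out-of-state pool 31/87 = 35.6% → the out-of-state pool
Education: the regular-round pool 11/26 = 42.3%, the out-of-state pool 12/23 = 52.2% → the out-of-state pool
Humanities: the regular-round pool 28/51 = 54.9%, the out-of-state pool 3/5 = 60.0% → the out-of-state pool
Law: the regular-round pool 3/11 = 27.3%, the out-of-state pool 8/17 = 47.1% → the out-of-state pool
Overall: the regular-round pool 43/93 = 46.2%, the out-of-state pool 54/132 = 40.9% → the regular-round pool
The out-of-state pool wins each department group but the regular-round pool wins overall — the comparison reverses. The out-of-state pool's applicants skew toward Sciences, which has a lower base rate.

No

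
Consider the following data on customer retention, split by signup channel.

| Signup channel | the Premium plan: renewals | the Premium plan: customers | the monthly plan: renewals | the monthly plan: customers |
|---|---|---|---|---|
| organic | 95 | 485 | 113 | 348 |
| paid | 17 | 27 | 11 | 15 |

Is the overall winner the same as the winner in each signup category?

Organic: the Premium plan 95/485 = 19.6%, the monthly plan 113/348 = 32.5% → the monthly plan
Paid: the Premium plan 17/27 = 63.0%, the monthly plan 11/15 = 73.3% → the monthly plan
Overall: the Premium plan 112/512 = 21.9%, the monthly plan 124/363 = 34.2% → the monthly plan
The monthly plan wins overall and in every signup group — no reversal.

Yes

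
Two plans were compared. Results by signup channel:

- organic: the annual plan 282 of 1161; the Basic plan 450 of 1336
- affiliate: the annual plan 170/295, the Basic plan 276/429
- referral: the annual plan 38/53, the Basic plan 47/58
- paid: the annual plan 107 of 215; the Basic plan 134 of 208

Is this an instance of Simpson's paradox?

No

Organic: the annual plan 282/1161 = 24.3%, the Basic plan 450/1336 = 33.7% → the Basic plan
Affiliate: the annual plan 170/295 = 57.6%, the Basic plan 276/429 = 64.3% → the Basic plan
Referral: the annual plan 38/53 = 71.7%, the Basic plan 47/58 = 81.0% → the Basic plan
Paid: the annual plan 107/215 = 49.8%, the Basic plan 134/208 = 64.4% → the Basic plan
Overall: the annual plan 597/1724 = 34.6%, the Basic plan 907/2031 = 44.7% → the Basic plan
The Basic plan wins overall and in every signup group — no reversal.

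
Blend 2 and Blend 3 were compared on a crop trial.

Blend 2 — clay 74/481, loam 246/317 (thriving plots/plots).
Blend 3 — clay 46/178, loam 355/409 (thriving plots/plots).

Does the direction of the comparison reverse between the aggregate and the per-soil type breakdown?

No

Clay: Blend 2 74/481 = 15.4%, Blend 3 46/178 = 25.8% → Blend 3
Loam: Blend 2 246/317 = 77.6%, Blend 3 355/409 = 86.8% → Blend 3
Overall: Blend 2 320/798 = 40.1%, Blend 3 401/587 = 68.3% → Blend 3
Blend 3 wins overall and in every soil group — no reversal.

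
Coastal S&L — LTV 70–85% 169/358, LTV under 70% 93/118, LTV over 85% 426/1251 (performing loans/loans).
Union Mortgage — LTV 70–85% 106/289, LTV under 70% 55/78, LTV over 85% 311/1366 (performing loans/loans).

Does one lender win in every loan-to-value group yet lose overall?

LTV 70–85%: Coastal S&L 169/358 = 47.2%, Union Mortgage 106/289 = 36.7% → Coastal S&L
LTV under 70%: Coastal S&L 93/118 = 78.8%, Union Mortgage 55/78 = 70.5% → Coastal S&L
LTV over 85%: Coastal S&L 426/1251 = 34.1%, Union Mortgage 311/1366 = 22.8% → Coastal S&L
Overall: Coastal S&L 688/1727 = 39.8%, Union Mortgage 472/1733 = 27.2% → Coastal S&L
Coastal S&L wins overall and in every loan-to-value group — no reversal.

No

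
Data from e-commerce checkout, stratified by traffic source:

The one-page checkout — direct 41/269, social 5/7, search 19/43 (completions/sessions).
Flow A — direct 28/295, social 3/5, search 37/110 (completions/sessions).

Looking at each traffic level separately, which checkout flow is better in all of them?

the one-page checkout

Direct: the one-page checkout 41/269 = 15.2%, Flow A 28/295 = 9.5% → the one-page checkout
Social: the one-page checkout 5/7 = 71.4%, Flow A 3/5 = 60.0% → the one-page checkout
Search: the one-page checkout 19/43 = 44.2%, Flow A 37/110 = 33.6% → the one-page checkout
The one-page checkout has the higher rate in all 3 groups.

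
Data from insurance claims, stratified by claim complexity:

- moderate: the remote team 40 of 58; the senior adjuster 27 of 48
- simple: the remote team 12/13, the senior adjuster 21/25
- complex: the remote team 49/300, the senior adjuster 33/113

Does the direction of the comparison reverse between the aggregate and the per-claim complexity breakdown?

No

Moderate: the remote team 40/58 = 69.0%, the senior adjuster 27/48 = 56.2% → the remote team
Simple: the remote team 12/13 = 92.3%, the senior adjuster 21/25 = 84.0% → the remote team
Complex: the remote team 49/300 = 16.3%, the senior adjuster 33/113 = 29.2% → the senior adjuster
Overall: the remote team 101/371 = 27.2%, the senior adjuster 81/186 = 43.5% → the senior adjuster
Neither sweeps: the remote team wins 2 of 3 groups, the senior adjuster wins 1. The senior adjuster wins overall but not every group — no Simpson reversal.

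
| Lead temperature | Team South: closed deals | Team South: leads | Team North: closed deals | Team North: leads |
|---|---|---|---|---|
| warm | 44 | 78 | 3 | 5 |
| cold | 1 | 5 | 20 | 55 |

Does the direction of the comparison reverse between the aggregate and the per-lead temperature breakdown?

Yes

Warm: Team South 44/78 = 56.4%, Team North 3/5 = 60.0% → Team North
Cold: Team South 1/5 = 20.0%, Team North 20/55 = 36.4% → Team North
Overall: Team South 45/83 = 54.2%, Team North 23/60 = 38.3% → Team South
Team North wins each lead group but Team South wins overall — the comparison reverses. Team North's leads skew toward cold, which has a lower base rate.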